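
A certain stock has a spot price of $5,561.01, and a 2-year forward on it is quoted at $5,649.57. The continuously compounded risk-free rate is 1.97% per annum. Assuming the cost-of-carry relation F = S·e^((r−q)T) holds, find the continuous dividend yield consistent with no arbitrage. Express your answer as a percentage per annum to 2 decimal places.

1.18%

From F = S·e^((r−q)T): (r − q) = ln(F/S)/T
ln(5649.57/5561.01) = ln(1.015925) = 0.015800
(r − q) = 0.015800 / (2) = 0.007900
q = r − ln(F/S)/T = 0.0197 − 0.007900 = 0.011800
q = 1.18%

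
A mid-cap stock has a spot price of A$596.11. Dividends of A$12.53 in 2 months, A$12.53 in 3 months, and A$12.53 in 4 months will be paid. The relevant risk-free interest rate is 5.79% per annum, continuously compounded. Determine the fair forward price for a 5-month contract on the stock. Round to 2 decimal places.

PV(dividends) I = 12.53·e^(−0.0579·2/12) + 12.53·e^(−0.0579·3/12) + 12.53·e^(−0.0579·4/12)
I = 12.4097 + 12.3499 + 12.2905 = 37.0501
F = (S − I)·e^(rT) = (596.11 − 37.0501) · e^(0.0579·5/12)
= 559.0599 · e^0.024125 = 559.0599 × 1.024418 = A$572.71

A$572.71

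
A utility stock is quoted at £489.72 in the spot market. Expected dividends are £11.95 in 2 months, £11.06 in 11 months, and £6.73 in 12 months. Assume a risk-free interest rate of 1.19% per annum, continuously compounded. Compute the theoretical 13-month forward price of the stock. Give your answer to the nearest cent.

£466.17

PV(dividends) I = 11.95·e^(−0.0119·2/12) + 11.06·e^(−0.0119·11/12) + 6.73·e^(−0.0119·12/12)
I = 11.9263 + 10.9400 + 6.6504 = 29.5167
F = (S − I)·e^(rT) = (489.72 − 29.5167) · e^(0.0119·13/12)
= 460.2033 · e^0.012892 = 460.2033 × 1.012975 = £466.17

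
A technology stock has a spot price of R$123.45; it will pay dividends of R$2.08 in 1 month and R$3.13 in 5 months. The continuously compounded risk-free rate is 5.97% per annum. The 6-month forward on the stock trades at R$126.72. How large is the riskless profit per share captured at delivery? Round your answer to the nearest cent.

PV(dividends) I = 2.08·e^(−0.0597·1/12) + 3.13·e^(−0.0597·5/12) = 5.1228
Fair forward F* = (S − I)·e^(rT) = (123.45 − 5.1228)·e^0.029850 = 118.3272 × 1.030300 = 121.9125
Market R$126.72 > fair 121.9125: forward overpriced → cash-and-carry (borrow at r, buy the stock and collect the dividends, short the forward).
Profit at T = |F_mkt − F*| = |126.72 − 121.9125| = R$4.81 per share

R$4.81 per share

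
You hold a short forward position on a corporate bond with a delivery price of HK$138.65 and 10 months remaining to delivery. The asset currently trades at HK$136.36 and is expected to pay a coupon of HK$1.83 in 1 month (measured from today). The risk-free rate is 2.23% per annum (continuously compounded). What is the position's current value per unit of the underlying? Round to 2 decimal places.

HK$1.56

PV(remaining coupons) I = 1.83·e^(−0.0223·1/12) = 1.8266
Current forward F = (S − I)·e^(rT) = (136.36 − 1.8266)·e^(0.0223·10/12) = 134.5334 × 1.018757 = 137.0568
Value (long) = (F − K)·e^(−rT) = (137.0568 − 138.65) × 0.981588 = -1.5639
Short position value = −(long value) = HK$1.56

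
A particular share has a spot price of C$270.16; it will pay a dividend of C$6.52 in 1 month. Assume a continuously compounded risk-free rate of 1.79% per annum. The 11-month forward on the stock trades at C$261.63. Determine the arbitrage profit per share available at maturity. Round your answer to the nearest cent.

C$6.38 per share

PV(dividends) I = 6.52·e^(−0.0179·1/12) = 6.5103
Fair forward F* = (S − I)·e^(rT) = (270.16 − 6.5103)·e^0.016408 = 263.6497 × 1.016543 = 268.0113
Market C$261.63 < fair 268.0113: forward underpriced → reverse cash-and-carry (short the stock, invest proceeds at r, pay the dividends, go long the forward).
Profit at T = |F_mkt − F*| = |261.63 − 268.0113| = C$6.38 per share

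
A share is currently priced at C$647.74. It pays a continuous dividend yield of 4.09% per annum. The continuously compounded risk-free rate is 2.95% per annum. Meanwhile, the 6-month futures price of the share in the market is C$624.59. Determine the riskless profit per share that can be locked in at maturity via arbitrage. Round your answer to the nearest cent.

Fair futures: F* = S·e^(carry·T), with carry = (r − q) = 0.0295 − 0.0409 = -0.0114
F* = 647.74 · e^(-0.0114 × 6/12) = 647.74 · e^-0.005700 = 647.74 × 0.994316 = C$644.0582
Market C$624.59 < fair C$644.0582: forward underpriced → reverse cash-and-carry (short spot, go long the forward).
At maturity, profit = |F_mkt − F*| = |624.59 − 644.0582| = C$19.47 per share

C$19.47 per share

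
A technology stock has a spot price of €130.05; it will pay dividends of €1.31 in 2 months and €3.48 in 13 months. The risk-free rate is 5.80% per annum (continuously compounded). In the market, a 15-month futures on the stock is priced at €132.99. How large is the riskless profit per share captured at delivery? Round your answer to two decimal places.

PV(dividends) I = 1.31·e^(−0.0580·2/12) + 3.48·e^(−0.0580·13/12) = 4.5655
Fair futures F* = (S − I)·e^(rT) = (130.05 − 4.5655)·e^0.072500 = 125.4845 × 1.075193 = 134.9201
Market €132.99 < fair 134.9201: forward underpriced → reverse cash-and-carry (short the stock, invest proceeds at r, pay the dividends, go long the forward).
Profit at T = |F_mkt − F*| = |132.99 − 134.9201| = €1.93 per share

€1.93 per share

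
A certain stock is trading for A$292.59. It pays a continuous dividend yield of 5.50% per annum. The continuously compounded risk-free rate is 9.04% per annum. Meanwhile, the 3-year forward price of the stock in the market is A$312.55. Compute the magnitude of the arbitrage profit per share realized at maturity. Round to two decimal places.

A$12.82 per share

Fair forward: F* = S·e^(carry·T), with carry = (r − q) = 0.0904 − 0.0550 = 0.0354
F* = 292.59 · e^(0.0354 × 3) = 292.59 · e^0.106200 = 292.59 × 1.112044 = A$325.3730
Market A$312.55 < fair A$325.3730: forward underpriced → reverse cash-and-carry (short spot, go long the forward).
At maturity, profit = |F_mkt − F*| = |312.55 − 325.3730| = A$12.82 per share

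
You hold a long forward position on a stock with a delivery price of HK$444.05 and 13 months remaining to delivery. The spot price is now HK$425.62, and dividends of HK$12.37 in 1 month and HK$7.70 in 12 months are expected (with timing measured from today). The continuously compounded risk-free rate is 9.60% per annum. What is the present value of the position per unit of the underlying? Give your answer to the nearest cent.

PV(remaining dividends) I = 12.37·e^(−0.0960·1/12) + 7.70·e^(−0.0960·12/12) = 19.2666
Current forward F = (S − I)·e^(rT) = (425.62 − 19.2666)·e^(0.0960·13/12) = 406.3534 × 1.109600 = 450.8897
Value (long) = (F − K)·e^(−rT) = (450.8897 − 444.05) × 0.901225 = 6.1641
Value = HK$6.16

HK$6.16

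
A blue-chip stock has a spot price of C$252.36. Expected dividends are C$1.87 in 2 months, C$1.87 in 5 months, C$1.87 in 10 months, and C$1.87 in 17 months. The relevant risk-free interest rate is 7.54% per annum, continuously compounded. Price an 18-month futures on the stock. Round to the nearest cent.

PV(dividends) I = 1.87·e^(−0.0754·2/12) + 1.87·e^(−0.0754·5/12) + 1.87·e^(−0.0754·10/12) + 1.87·e^(−0.0754·17/12)
I = 1.8466 + 1.8122 + 1.7561 + 1.6806 = 7.0955
F = (S − I)·e^(rT) = (252.36 − 7.0955) · e^(0.0754·18/12)
= 245.2645 · e^0.113100 = 245.2645 × 1.119744 = C$274.63

C$274.63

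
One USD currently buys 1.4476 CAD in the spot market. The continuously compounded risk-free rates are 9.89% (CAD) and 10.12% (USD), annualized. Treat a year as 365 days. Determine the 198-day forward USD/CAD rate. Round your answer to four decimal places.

1.4458

F = S·e^((r_CAD − r_USD)T) = 1.4476 · e^((0.0989 − 0.1012) × 198/365)
= 1.4476 · e^-0.001248 = 1.4476 × 0.998753
F = 1.4458 CAD per USD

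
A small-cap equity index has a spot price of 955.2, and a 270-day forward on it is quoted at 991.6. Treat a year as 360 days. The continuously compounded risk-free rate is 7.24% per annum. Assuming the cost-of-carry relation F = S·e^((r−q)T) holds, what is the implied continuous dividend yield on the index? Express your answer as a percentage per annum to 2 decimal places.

2.25%

From F = S·e^((r−q)T): (r − q) = ln(F/S)/T
ln(991.6/955.2) = ln(1.038107) = 0.037399
(r − q) = 0.037399 / (270/360) = 0.049865
q = r − ln(F/S)/T = 0.0724 − 0.049865 = 0.022535
q = 2.25%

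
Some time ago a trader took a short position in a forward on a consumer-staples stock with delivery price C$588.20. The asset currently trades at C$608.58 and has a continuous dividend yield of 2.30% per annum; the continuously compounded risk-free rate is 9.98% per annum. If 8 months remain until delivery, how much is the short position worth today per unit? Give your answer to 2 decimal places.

Current fair forward for the remaining 8 months: F = S·e^((r − q)·T), (r − q) = 0.0998 − 0.0230 = 0.0768
F = 608.58 · e^(0.0768 × 8/12) = 608.58 × 1.052533 = 640.5505
Value of long forward = (F − K)·e^(−rT) = (640.5505 − 588.20) · e^(−0.0998·8/12)
= 52.3505 × 0.935632 = 48.98
Short position value = −(long value) = -C$48.98

-C$48.98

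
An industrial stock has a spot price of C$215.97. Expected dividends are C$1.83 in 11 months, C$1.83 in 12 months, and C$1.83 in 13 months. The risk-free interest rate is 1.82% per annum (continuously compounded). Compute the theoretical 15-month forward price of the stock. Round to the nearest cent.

PV(dividends) I = 1.83·e^(−0.0182·11/12) + 1.83·e^(−0.0182·12/12) + 1.83·e^(−0.0182·13/12)
I = 1.7997 + 1.7970 + 1.7943 = 5.3910
F = (S − I)·e^(rT) = (215.97 − 5.3910) · e^(0.0182·15/12)
= 210.5790 · e^0.022750 = 210.5790 × 1.023011 = C$215.42

C$215.42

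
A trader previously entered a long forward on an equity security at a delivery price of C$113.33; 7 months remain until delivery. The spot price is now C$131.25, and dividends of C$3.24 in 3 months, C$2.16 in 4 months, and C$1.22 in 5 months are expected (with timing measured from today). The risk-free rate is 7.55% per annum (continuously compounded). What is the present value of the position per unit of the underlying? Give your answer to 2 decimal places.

C$16.33

PV(remaining dividends) I = 3.24·e^(−0.0755·3/12) + 2.16·e^(−0.0755·4/12) + 1.22·e^(−0.0755·5/12) = 6.4680
Current forward F = (S − I)·e^(rT) = (131.25 − 6.4680)·e^(0.0755·7/12) = 124.7820 × 1.045026 = 130.4004
Value (long) = (F − K)·e^(−rT) = (130.4004 − 113.33) × 0.956914 = 16.3349
Value = C$16.33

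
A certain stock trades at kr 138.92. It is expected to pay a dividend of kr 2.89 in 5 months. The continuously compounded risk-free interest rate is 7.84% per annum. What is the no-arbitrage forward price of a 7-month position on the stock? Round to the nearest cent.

PV(dividends) I = 2.89·e^(−0.0784·5/12)
I = 2.7971
F = (S − I)·e^(rT) = (138.92 − 2.7971) · e^(0.0784·7/12)
= 136.1229 · e^0.045733 = 136.1229 × 1.046795 = kr 142.49

kr 142.49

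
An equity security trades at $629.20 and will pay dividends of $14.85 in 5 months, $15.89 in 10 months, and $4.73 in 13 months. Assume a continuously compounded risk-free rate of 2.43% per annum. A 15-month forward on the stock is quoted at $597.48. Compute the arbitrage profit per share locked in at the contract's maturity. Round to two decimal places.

PV(dividends) I = 14.85·e^(−0.0243·5/12) + 15.89·e^(−0.0243·10/12) + 4.73·e^(−0.0243·13/12) = 34.8790
Fair forward F* = (S − I)·e^(rT) = (629.20 − 34.8790)·e^0.030375 = 594.3210 × 1.030841 = 612.6505
Market $597.48 < fair 612.6505: forward underpriced → reverse cash-and-carry (short the stock, invest proceeds at r, pay the dividends, go long the forward).
Profit at T = |F_mkt − F*| = |597.48 − 612.6505| = $15.17 per share

$15.17 per share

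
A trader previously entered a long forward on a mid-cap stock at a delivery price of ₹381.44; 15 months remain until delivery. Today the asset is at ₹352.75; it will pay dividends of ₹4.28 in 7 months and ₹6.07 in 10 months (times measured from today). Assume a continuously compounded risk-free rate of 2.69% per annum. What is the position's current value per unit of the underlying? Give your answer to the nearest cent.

-₹26.23

PV(remaining dividends) I = 4.28·e^(−0.0269·7/12) + 6.07·e^(−0.0269·10/12) = 10.1488
Current forward F = (S − I)·e^(rT) = (352.75 − 10.1488)·e^(0.0269·15/12) = 342.6012 × 1.034197 = 354.3171
Value (long) = (F − K)·e^(−rT) = (354.3171 − 381.44) × 0.966934 = -26.2261
Value = -₹26.23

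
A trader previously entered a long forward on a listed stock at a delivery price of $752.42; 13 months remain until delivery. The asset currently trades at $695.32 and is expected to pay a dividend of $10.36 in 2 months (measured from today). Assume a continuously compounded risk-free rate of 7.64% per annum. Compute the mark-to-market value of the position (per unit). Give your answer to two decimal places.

-$7.56

PV(remaining dividends) I = 10.36·e^(−0.0764·2/12) = 10.2289
Current forward F = (S − I)·e^(rT) = (695.32 − 10.2289)·e^(0.0764·13/12) = 685.0911 × 1.086288 = 744.2062
Value (long) = (F − K)·e^(−rT) = (744.2062 − 752.42) × 0.920566 = -7.5613
Value = -$7.56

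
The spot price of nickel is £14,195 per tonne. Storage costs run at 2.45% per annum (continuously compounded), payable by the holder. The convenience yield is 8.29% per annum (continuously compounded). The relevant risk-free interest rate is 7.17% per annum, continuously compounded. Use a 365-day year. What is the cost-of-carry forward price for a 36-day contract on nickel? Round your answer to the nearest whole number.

£14,214 per tonne

Net carry = r + u − y = 0.0717 + 0.0245 − 0.0829 = 0.0133
F = S·e^((r+u−y)T) = 14195 · e^(0.0133 × 36/365) = 14195 · e^0.001312
= 14195 × 1.001313 = £14,214 per tonne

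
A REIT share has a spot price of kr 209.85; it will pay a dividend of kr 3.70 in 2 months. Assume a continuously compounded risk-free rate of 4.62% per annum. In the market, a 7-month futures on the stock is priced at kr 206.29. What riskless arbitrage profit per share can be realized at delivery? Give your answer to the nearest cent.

kr 5.52 per share

PV(dividends) I = 3.70·e^(−0.0462·2/12) = 3.6716
Fair futures F* = (S − I)·e^(rT) = (209.85 − 3.6716)·e^0.026950 = 206.1784 × 1.027316 = 211.8104
Market kr 206.29 < fair 211.8104: forward underpriced → reverse cash-and-carry (short the stock, invest proceeds at r, pay the dividends, go long the forward).
Profit at T = |F_mkt − F*| = |206.29 − 211.8104| = kr 5.52 per share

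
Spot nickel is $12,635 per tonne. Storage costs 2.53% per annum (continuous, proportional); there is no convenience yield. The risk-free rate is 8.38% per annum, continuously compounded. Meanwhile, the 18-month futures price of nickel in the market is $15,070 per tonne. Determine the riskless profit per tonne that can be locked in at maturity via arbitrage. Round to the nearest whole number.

Fair futures: F* = S·e^(carry·T), with carry = (r + u) = 0.0838 + 0.0253 = 0.1091
F* = 12635 · e^(0.1091 × 18/12) = 12635 · e^0.163650 = 12635 × 1.177802 = $14881.5283
Market $15070 > fair $14881.5283: forward overpriced → cash-and-carry (buy spot, short the forward).
At maturity, profit = |F_mkt − F*| = |15070 − 14881.5283| = $188 per tonne

$188 per tonne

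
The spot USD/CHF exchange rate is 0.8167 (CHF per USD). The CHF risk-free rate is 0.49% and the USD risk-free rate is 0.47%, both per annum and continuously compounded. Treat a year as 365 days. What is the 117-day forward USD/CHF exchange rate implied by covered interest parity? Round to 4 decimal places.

0.8168

F = S·e^((r_CHF − r_USD)T) = 0.8167 · e^((0.0049 − 0.0047) × 117/365)
= 0.8167 · e^0.000064 = 0.8167 × 1.000064
F = 0.8168 CHF per USD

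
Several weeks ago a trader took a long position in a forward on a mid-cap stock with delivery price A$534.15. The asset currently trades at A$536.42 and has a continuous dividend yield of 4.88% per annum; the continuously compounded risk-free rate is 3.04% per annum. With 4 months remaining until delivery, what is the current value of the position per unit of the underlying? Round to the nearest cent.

-A$1.00

Current fair forward for the remaining 4 months: F = S·e^((r − q)·T), (r − q) = 0.0304 − 0.0488 = -0.0184
F = 536.42 · e^(-0.0184 × 4/12) = 536.42 × 0.993885 = 533.1398
Value of long forward = (F − K)·e^(−rT) = (533.1398 − 534.15) · e^(−0.0304·4/12)
= -1.0102 × 0.989918 = -1.00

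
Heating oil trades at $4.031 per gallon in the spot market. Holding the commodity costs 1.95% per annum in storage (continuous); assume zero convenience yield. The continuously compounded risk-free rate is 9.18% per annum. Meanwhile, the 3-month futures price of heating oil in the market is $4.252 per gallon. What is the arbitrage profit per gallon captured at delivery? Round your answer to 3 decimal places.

Fair futures: F* = S·e^(carry·T), with carry = (r + u) = 0.0918 + 0.0195 = 0.1113
F* = 4.031 · e^(0.1113 × 3/12) = 4.031 · e^0.027825 = 4.031 × 1.028216 = $4.1447
Market $4.252 > fair $4.1447: forward overpriced → cash-and-carry (buy spot, short the forward).
At maturity, profit = |F_mkt − F*| = |4.252 − 4.1447| = $0.107 per gallon

$0.107 per gallon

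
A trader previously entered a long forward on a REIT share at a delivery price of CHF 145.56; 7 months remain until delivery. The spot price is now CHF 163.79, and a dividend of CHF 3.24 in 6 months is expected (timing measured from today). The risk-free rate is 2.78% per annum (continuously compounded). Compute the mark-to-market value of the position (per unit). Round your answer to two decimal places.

CHF 17.38

PV(remaining dividends) I = 3.24·e^(−0.0278·6/12) = 3.1953
Current forward F = (S − I)·e^(rT) = (163.79 − 3.1953)·e^(0.0278·7/12) = 160.5947 × 1.016349 = 163.2203
Value (long) = (F − K)·e^(−rT) = (163.2203 − 145.56) × 0.983914 = 17.3762
Value = CHF 17.38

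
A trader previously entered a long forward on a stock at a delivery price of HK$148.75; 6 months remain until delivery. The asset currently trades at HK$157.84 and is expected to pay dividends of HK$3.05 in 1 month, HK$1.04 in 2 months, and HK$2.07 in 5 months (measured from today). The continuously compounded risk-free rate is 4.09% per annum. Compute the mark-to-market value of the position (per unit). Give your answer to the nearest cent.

PV(remaining dividends) I = 3.05·e^(−0.0409·1/12) + 1.04·e^(−0.0409·2/12) + 2.07·e^(−0.0409·5/12) = 6.1076
Current forward F = (S − I)·e^(rT) = (157.84 − 6.1076)·e^(0.0409·6/12) = 151.7324 × 1.020661 = 154.8673
Value (long) = (F − K)·e^(−rT) = (154.8673 − 148.75) × 0.979758 = 5.9935
Value = HK$5.99

HK$5.99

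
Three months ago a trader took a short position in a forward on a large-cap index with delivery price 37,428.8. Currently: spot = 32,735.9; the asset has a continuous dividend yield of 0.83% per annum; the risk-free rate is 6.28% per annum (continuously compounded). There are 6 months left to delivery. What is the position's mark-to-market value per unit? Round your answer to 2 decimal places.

3671.47

Current fair forward for the remaining 6 months: F = S·e^((r − q)·T), (r − q) = 0.0628 − 0.0083 = 0.0545
F = 32735.9 · e^(0.0545 × 6/12) = 32735.9 × 1.02762468 = 33640.2188
Value of long forward = (F − K)·e^(−rT) = (33640.2188 − 37428.8) · e^(−0.0628·6/12)
= -3788.5812 × 0.96908786 = -3671.47
Short position value = −(long value) = 3671.47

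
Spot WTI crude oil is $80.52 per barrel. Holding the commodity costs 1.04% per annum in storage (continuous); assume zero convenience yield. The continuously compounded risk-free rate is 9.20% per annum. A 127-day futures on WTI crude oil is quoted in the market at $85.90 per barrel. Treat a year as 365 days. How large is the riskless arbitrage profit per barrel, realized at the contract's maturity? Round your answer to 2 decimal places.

Fair futures: F* = S·e^(carry·T), with carry = (r + u) = 0.0920 + 0.0104 = 0.1024
F* = 80.52 · e^(0.1024 × 127/365) = 80.52 · e^0.035630 = 80.52 × 1.036272 = $83.4406
Market $85.90 > fair $83.4406: forward overpriced → cash-and-carry (buy spot, short the forward).
At maturity, profit = |F_mkt − F*| = |85.90 − 83.4406| = $2.46 per barrel

$2.46 per barrel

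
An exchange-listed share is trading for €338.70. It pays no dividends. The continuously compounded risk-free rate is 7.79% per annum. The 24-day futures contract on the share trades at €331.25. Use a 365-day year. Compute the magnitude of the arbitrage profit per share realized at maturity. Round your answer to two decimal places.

€9.19 per share

Fair futures: F* = S·e^(carry·T), with carry = r = 0.0779
F* = 338.70 · e^(0.0779 × 24/365) = 338.70 · e^0.005122 = 338.70 × 1.005135 = €340.4392
Market €331.25 < fair €340.4392: forward underpriced → reverse cash-and-carry (short spot, go long the forward).
At maturity, profit = |F_mkt − F*| = |331.25 − 340.4392| = €9.19 per share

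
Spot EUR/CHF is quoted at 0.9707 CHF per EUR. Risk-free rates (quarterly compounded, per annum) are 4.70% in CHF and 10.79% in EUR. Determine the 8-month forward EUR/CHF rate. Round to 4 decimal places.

By covered interest parity, F = S · (1+r_CHF/4)^(4T) / (1+r_EUR/4)^(4T)
= 0.9707 × 1.031641 / 1.073560 = 0.9707 × 0.960953
F = 0.9328 CHF per EUR

0.9328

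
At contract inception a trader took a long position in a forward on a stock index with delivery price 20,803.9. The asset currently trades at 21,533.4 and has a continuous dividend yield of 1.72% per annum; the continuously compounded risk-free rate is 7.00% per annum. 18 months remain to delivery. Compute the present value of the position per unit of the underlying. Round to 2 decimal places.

2254.68

Current fair forward for the remaining 18 months: F = S·e^((r − q)·T), (r − q) = 0.0700 − 0.0172 = 0.0528
F = 21533.4 · e^(0.0528 × 18/12) = 21533.4 × 1.08242078 = 23308.1996
Value of long forward = (F − K)·e^(−rT) = (23308.1996 − 20803.9) · e^(−0.0700·18/12)
= 2504.2996 × 0.90032452 = 2254.68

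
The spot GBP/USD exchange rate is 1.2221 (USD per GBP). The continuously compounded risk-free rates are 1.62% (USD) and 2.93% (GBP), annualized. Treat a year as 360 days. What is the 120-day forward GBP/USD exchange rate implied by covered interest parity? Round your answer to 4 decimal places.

F = S·e^((r_USD − r_GBP)T) = 1.2221 · e^((0.0162 − 0.0293) × 120/360)
= 1.2221 · e^-0.004367 = 1.2221 × 0.995643
F = 1.2168 USD per GBP

1.2168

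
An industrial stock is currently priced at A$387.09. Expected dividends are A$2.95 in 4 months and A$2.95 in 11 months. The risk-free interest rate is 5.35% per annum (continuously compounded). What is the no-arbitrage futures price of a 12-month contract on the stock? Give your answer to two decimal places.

A$402.34

PV(dividends) I = 2.95·e^(−0.0535·4/12) + 2.95·e^(−0.0535·11/12)
I = 2.8979 + 2.8088 = 5.7067
F = (S − I)·e^(rT) = (387.09 − 5.7067) · e^(0.0535·12/12)
= 381.3833 · e^0.053500 = 381.3833 × 1.054957 = A$402.34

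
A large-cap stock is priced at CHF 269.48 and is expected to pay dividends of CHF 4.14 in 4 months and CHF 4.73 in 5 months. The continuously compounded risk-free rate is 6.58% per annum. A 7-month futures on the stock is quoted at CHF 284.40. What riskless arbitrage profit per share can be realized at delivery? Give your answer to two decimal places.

CHF 13.37 per share

PV(dividends) I = 4.14·e^(−0.0658·4/12) + 4.73·e^(−0.0658·5/12) = 8.6523
Fair futures F* = (S − I)·e^(rT) = (269.48 − 8.6523)·e^0.038383 = 260.8277 × 1.039129 = 271.0336
Market CHF 284.40 > fair 271.0336: forward overpriced → cash-and-carry (borrow at r, buy the stock and collect the dividends, short the forward).
Profit at T = |F_mkt − F*| = |284.40 − 271.0336| = CHF 13.37 per share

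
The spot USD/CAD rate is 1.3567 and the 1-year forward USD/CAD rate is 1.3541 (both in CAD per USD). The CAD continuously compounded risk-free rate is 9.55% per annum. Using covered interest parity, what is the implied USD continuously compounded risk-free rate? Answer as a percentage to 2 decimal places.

9.74%

F = S·e^((r_CAD − r_USD)T) ⇒ r_USD = r_CAD − ln(F/S)/T
ln(1.3541/1.3567) = -0.001918; /(1) = -0.001918
r_USD = 0.0955 + 0.001918 = 0.097418
r_USD = 9.74%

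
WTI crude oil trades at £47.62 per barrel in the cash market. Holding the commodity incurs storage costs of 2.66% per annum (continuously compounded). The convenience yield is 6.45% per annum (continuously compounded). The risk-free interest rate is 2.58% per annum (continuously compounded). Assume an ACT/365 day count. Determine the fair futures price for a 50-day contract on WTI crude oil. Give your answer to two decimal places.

Net carry = r + u − y = 0.0258 + 0.0266 − 0.0645 = -0.0121
F = S·e^((r+u−y)T) = 47.62 · e^(-0.0121 × 50/365) = 47.62 · e^-0.001658
= 47.62 × 0.998343 = £47.54 per barrel

£47.54 per barrel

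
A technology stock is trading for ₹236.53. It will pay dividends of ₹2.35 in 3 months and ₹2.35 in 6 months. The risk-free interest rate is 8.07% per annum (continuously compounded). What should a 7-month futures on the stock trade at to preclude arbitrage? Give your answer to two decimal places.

PV(dividends) I = 2.35·e^(−0.0807·3/12) + 2.35·e^(−0.0807·6/12)
I = 2.3031 + 2.2571 = 4.5602
F = (S − I)·e^(rT) = (236.53 − 4.5602) · e^(0.0807·7/12)
= 231.9698 · e^0.047075 = 231.9698 × 1.048201 = ₹243.15

₹243.15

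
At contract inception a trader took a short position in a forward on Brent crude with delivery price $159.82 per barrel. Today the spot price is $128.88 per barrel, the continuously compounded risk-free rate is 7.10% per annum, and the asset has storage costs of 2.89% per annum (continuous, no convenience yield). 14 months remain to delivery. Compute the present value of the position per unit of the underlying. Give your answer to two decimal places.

$13.82 per barrel

Current fair forward for the remaining 14 months: F = S·e^((r + u)·T), (r + u) = 0.0710 + 0.0289 = 0.0999
F = 128.88 · e^(0.0999 × 14/12) = 128.88 × 1.123614 = 144.8114
Value of long forward = (F − K)·e^(−rT) = (144.8114 − 159.82) · e^(−0.0710·14/12)
= -15.0086 × 0.920505 = -13.82
Short position value = −(long value) = $13.82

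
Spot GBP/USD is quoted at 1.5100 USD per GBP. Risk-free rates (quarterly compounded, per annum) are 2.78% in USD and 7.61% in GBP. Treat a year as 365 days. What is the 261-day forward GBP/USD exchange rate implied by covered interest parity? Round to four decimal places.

1.4594

By covered interest parity, F = S · (1+r_USD/4)^(4T) / (1+r_GBP/4)^(4T)
= 1.5100 × 1.020008 / 1.055385 = 1.5100 × 0.966480
F = 1.4594 USD per GBP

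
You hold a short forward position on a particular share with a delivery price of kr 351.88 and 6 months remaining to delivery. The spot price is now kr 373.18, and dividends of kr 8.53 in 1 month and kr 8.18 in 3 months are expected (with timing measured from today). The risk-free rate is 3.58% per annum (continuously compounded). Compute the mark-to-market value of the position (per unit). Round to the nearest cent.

-kr 10.93

PV(remaining dividends) I = 8.53·e^(−0.0358·1/12) + 8.18·e^(−0.0358·3/12) = 16.6117
Current forward F = (S − I)·e^(rT) = (373.18 − 16.6117)·e^(0.0358·6/12) = 356.5683 × 1.018061 = 363.0083
Value (long) = (F − K)·e^(−rT) = (363.0083 − 351.88) × 0.982259 = 10.9309
Short position value = −(long value) = -kr 10.93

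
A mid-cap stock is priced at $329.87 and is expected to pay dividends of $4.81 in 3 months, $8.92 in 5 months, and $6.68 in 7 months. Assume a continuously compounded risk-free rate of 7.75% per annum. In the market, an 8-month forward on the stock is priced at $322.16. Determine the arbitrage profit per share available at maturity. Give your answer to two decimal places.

PV(dividends) I = 4.81·e^(−0.0775·3/12) + 8.92·e^(−0.0775·5/12) + 6.68·e^(−0.0775·7/12) = 19.7390
Fair forward F* = (S − I)·e^(rT) = (329.87 − 19.7390)·e^0.051667 = 310.1310 × 1.053025 = 326.5757
Market $322.16 < fair 326.5757: forward underpriced → reverse cash-and-carry (short the stock, invest proceeds at r, pay the dividends, go long the forward).
Profit at T = |F_mkt − F*| = |322.16 − 326.5757| = $4.42 per share

$4.42 per share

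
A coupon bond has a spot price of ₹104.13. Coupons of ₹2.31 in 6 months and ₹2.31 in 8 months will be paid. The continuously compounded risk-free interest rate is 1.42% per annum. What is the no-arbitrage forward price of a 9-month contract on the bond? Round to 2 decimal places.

PV(coupons) I = 2.31·e^(−0.0142·6/12) + 2.31·e^(−0.0142·8/12)
I = 2.2937 + 2.2882 = 4.5819
F = (S − I)·e^(rT) = (104.13 − 4.5819) · e^(0.0142·9/12)
= 99.5481 · e^0.010650 = 99.5481 × 1.010707 = ₹100.61

₹100.61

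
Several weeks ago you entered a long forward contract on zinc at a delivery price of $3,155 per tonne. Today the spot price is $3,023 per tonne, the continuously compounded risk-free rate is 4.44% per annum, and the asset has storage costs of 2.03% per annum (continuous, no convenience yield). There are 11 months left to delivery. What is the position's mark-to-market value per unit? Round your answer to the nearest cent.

Current fair forward for the remaining 11 months: F = S·e^((r + u)·T), (r + u) = 0.0444 + 0.0203 = 0.0647
F = 3023 · e^(0.0647 × 11/12) = 3023 × 1.06110236 = 3207.7124
Value of long forward = (F − K)·e^(−rT) = (3207.7124 − 3155) · e^(−0.0444·11/12)
= 52.7124 × 0.96011712 = 50.61

$50.61 per tonne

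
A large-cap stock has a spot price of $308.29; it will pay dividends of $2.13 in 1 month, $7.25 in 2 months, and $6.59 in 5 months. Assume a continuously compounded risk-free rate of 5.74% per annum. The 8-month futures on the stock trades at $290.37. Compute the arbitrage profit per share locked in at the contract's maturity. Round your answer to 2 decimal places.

$13.60 per share

PV(dividends) I = 2.13·e^(−0.0574·1/12) + 7.25·e^(−0.0574·2/12) + 6.59·e^(−0.0574·5/12) = 15.7351
Fair futures F* = (S − I)·e^(rT) = (308.29 − 15.7351)·e^0.038267 = 292.5549 × 1.039009 = 303.9672
Market $290.37 < fair 303.9672: forward underpriced → reverse cash-and-carry (short the stock, invest proceeds at r, pay the dividends, go long the forward).
Profit at T = |F_mkt − F*| = |290.37 − 303.9672| = $13.60 per share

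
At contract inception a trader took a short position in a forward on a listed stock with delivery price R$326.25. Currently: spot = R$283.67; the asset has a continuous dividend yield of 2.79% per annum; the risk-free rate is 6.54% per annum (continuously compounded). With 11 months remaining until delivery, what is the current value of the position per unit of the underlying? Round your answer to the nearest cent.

Current fair forward for the remaining 11 months: F = S·e^((r − q)·T), (r − q) = 0.0654 − 0.0279 = 0.0375
F = 283.67 · e^(0.0375 × 11/12) = 283.67 × 1.034973 = 293.5908
Value of long forward = (F − K)·e^(−rT) = (293.5908 − 326.25) · e^(−0.0654·11/12)
= -32.6592 × 0.941812 = -30.76
Short position value = −(long value) = R$30.76

R$30.76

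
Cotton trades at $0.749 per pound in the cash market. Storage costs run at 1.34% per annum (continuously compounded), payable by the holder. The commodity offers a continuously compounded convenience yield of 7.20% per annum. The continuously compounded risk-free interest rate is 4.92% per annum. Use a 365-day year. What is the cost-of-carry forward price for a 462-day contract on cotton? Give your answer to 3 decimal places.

Net carry = r + u − y = 0.0492 + 0.0134 − 0.0720 = -0.0094
F = S·e^((r+u−y)T) = 0.749 · e^(-0.0094 × 462/365) = 0.749 · e^-0.011898
= 0.749 × 0.988173 = $0.740 per pound

$0.740 per pound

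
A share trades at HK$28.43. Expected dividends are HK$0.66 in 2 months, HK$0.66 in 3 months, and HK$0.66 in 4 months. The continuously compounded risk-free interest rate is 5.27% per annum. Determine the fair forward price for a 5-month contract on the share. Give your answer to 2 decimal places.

HK$27.06

PV(dividends) I = 0.66·e^(−0.0527·2/12) + 0.66·e^(−0.0527·3/12) + 0.66·e^(−0.0527·4/12)
I = 0.6542 + 0.6514 + 0.6485 = 1.9541
F = (S − I)·e^(rT) = (28.43 − 1.9541) · e^(0.0527·5/12)
= 26.4759 · e^0.021958 = 26.4759 × 1.022201 = HK$27.06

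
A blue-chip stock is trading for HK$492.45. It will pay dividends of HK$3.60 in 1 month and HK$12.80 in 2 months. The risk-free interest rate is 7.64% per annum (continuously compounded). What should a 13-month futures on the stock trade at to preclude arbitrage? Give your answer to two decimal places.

PV(dividends) I = 3.60·e^(−0.0764·1/12) + 12.80·e^(−0.0764·2/12)
I = 3.5772 + 12.6380 = 16.2152
F = (S − I)·e^(rT) = (492.45 − 16.2152) · e^(0.0764·13/12)
= 476.2348 · e^0.082767 = 476.2348 × 1.086289 = HK$517.33

HK$517.33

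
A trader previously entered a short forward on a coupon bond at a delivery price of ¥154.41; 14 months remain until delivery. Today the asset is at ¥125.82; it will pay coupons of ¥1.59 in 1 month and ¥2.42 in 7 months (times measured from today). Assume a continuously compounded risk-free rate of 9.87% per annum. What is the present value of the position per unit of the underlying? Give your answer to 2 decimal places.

¥15.66

PV(remaining coupons) I = 1.59·e^(−0.0987·1/12) + 2.42·e^(−0.0987·7/12) = 3.8616
Current forward F = (S − I)·e^(rT) = (125.82 − 3.8616)·e^(0.0987·14/12) = 121.9584 × 1.122042 = 136.8424
Value (long) = (F − K)·e^(−rT) = (136.8424 − 154.41) × 0.891232 = -15.6568
Short position value = −(long value) = ¥15.66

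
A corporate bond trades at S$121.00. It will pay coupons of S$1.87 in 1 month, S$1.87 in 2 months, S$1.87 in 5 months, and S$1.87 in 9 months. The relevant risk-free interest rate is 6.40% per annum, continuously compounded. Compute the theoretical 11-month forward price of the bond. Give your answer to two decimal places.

S$120.56

PV(coupons) I = 1.87·e^(−0.0640·1/12) + 1.87·e^(−0.0640·2/12) + 1.87·e^(−0.0640·5/12) + 1.87·e^(−0.0640·9/12)
I = 1.8601 + 1.8502 + 1.8208 + 1.7824 = 7.3135
F = (S − I)·e^(rT) = (121.00 − 7.3135) · e^(0.0640·11/12)
= 113.6865 · e^0.058667 = 113.6865 × 1.060422 = S$120.56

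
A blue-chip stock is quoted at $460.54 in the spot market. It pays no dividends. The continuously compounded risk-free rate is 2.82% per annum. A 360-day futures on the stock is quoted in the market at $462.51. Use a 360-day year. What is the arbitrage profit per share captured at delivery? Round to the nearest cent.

Fair futures: F* = S·e^(carry·T), with carry = r = 0.0282
F* = 460.54 · e^(0.0282 × 360/360) = 460.54 · e^0.028200 = 460.54 × 1.028601 = $473.7119
Market $462.51 < fair $473.7119: forward underpriced → reverse cash-and-carry (short spot, go long the forward).
At maturity, profit = |F_mkt − F*| = |462.51 − 473.7119| = $11.20 per share

$11.20 per share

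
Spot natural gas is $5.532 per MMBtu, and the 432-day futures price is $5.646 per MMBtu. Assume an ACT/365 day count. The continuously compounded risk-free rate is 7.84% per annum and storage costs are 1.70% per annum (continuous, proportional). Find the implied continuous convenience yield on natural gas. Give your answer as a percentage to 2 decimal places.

F = S·e^((r+u−y)T) ⇒ (r+u−y) = ln(F/S)/T
ln(5.646/5.532) = 0.020398; /T ⇒ 0.017234
y = r + u − ln(F/S)/T = 0.0784 + 0.0170 − 0.017234 = 0.078166
y = 7.82%

7.82%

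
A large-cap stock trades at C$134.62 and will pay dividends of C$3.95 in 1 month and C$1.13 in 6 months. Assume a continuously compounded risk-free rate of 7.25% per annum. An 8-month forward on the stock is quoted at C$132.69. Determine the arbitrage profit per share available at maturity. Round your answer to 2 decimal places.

PV(dividends) I = 3.95·e^(−0.0725·1/12) + 1.13·e^(−0.0725·6/12) = 5.0160
Fair forward F* = (S − I)·e^(rT) = (134.62 − 5.0160)·e^0.048333 = 129.6040 × 1.049520 = 136.0220
Market C$132.69 < fair 136.0220: forward underpriced → reverse cash-and-carry (short the stock, invest proceeds at r, pay the dividends, go long the forward).
Profit at T = |F_mkt − F*| = |132.69 − 136.0220| = C$3.33 per share

C$3.33 per share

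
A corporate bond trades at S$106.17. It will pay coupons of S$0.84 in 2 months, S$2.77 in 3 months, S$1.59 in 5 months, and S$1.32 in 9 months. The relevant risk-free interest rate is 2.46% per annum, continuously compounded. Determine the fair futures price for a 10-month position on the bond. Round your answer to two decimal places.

S$101.78

PV(coupons) I = 0.84·e^(−0.0246·2/12) + 2.77·e^(−0.0246·3/12) + 1.59·e^(−0.0246·5/12) + 1.32·e^(−0.0246·9/12)
I = 0.8366 + 2.7530 + 1.5738 + 1.2959 = 6.4593
F = (S − I)·e^(rT) = (106.17 − 6.4593) · e^(0.0246·10/12)
= 99.7107 · e^0.020500 = 99.7107 × 1.020712 = S$101.78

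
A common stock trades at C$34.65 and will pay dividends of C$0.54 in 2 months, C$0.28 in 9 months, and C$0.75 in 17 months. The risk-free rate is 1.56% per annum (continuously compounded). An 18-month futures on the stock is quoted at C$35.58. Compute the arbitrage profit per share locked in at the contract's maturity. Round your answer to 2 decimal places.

C$1.70 per share

PV(dividends) I = 0.54·e^(−0.0156·2/12) + 0.28·e^(−0.0156·9/12) + 0.75·e^(−0.0156·17/12) = 1.5489
Fair futures F* = (S − I)·e^(rT) = (34.65 − 1.5489)·e^0.023400 = 33.1011 × 1.023676 = 33.8848
Market C$35.58 > fair 33.8848: forward overpriced → cash-and-carry (borrow at r, buy the stock and collect the dividends, short the forward).
Profit at T = |F_mkt − F*| = |35.58 − 33.8848| = C$1.70 per share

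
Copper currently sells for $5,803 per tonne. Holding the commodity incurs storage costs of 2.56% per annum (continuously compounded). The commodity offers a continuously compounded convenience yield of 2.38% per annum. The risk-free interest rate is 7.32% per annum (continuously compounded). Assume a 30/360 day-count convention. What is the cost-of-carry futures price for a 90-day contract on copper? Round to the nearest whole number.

$5,913 per tonne

Net carry = r + u − y = 0.0732 + 0.0256 − 0.0238 = 0.0750
F = S·e^((r+u−y)T) = 5803 · e^(0.0750 × 90/360) = 5803 · e^0.018750
= 5803 × 1.018927 = $5,913 per tonne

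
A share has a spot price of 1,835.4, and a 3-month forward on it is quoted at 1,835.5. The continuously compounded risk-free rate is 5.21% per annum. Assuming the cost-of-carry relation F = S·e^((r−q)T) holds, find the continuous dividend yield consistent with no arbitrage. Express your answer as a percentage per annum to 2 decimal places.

5.19%

From F = S·e^((r−q)T): (r − q) = ln(F/S)/T
ln(1835.5/1835.4) = ln(1.000054) = 0.000054
(r − q) = 0.000054 / (3/12) = 0.000216
q = r − ln(F/S)/T = 0.0521 − 0.000216 = 0.051884
q = 5.19%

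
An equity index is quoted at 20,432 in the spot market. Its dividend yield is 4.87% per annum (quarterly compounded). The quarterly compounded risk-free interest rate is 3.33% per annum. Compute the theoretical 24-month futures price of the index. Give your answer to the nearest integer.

19,818

F = S · (1+r/4)^(4T) / (1+q/4)^(4T)
= 20432 × 1.068573 / 1.101653 = 20432 × 0.969972
F = 19,818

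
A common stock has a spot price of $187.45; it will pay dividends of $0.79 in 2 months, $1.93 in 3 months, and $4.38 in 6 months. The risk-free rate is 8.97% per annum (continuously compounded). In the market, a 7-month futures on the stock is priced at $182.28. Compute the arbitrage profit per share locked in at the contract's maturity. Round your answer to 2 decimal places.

PV(dividends) I = 0.79·e^(−0.0897·2/12) + 1.93·e^(−0.0897·3/12) + 4.38·e^(−0.0897·6/12) = 6.8534
Fair futures F* = (S − I)·e^(rT) = (187.45 − 6.8534)·e^0.052325 = 180.5966 × 1.053718 = 190.2979
Market $182.28 < fair 190.2979: forward underpriced → reverse cash-and-carry (short the stock, invest proceeds at r, pay the dividends, go long the forward).
Profit at T = |F_mkt − F*| = |182.28 − 190.2979| = $8.02 per share

$8.02 per share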